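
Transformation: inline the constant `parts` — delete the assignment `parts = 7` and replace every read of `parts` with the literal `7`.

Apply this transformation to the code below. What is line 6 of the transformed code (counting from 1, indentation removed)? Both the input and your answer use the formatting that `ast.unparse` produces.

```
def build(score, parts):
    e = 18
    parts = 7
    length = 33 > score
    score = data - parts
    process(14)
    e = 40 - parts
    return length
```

e = 40 - 7

Transformed code:
def build(score, parts):
    e = 18
    length = 33 > score
    score = data - 7
    process(14)
    e = 40 - 7
    return length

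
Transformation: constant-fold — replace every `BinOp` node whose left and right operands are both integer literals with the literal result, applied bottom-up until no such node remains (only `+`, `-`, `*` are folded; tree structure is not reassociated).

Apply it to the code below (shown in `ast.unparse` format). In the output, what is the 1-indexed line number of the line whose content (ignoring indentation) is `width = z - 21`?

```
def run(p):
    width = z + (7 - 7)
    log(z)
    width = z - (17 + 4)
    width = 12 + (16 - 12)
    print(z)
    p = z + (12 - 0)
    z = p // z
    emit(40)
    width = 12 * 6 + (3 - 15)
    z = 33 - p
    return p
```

4

Transformed code:
def run(p):
    width = z + 0
    log(z)
    width = z - 21
    width = 16
    print(z)
    p = z + 12
    z = p // z
    emit(40)
    width = 60
    z = 33 - p
    return p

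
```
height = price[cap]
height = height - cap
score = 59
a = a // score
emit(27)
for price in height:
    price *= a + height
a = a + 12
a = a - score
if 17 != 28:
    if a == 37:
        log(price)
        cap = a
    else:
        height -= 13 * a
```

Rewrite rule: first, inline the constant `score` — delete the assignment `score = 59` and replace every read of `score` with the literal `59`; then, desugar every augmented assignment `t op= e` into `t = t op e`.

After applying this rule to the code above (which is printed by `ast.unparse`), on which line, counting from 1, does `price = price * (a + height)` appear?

6

Transformed code:
height = price[cap]
height = height - cap
a = a // 59
emit(27)
for price in height:
    price = price * (a + height)
a = a + 12
a = a - 59
if 17 != 28:
    if a == 37:
        log(price)
        cap = a
    else:
        height = height - 13 * a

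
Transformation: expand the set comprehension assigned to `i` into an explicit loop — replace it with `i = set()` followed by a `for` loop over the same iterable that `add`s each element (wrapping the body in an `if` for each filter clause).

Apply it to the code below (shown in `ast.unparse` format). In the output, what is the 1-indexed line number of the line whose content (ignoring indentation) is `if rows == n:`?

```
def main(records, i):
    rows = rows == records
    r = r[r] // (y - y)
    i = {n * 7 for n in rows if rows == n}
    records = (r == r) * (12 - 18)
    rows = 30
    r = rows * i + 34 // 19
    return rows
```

Transformed code:
def main(records, i):
    rows = rows == records
    r = r[r] // (y - y)
    i = set()
    for n in rows:
        if rows == n:
            i.add(n * 7)
    records = (r == r) * (12 - 18)
    rows = 30
    r = rows * i + 34 // 19
    return rows

6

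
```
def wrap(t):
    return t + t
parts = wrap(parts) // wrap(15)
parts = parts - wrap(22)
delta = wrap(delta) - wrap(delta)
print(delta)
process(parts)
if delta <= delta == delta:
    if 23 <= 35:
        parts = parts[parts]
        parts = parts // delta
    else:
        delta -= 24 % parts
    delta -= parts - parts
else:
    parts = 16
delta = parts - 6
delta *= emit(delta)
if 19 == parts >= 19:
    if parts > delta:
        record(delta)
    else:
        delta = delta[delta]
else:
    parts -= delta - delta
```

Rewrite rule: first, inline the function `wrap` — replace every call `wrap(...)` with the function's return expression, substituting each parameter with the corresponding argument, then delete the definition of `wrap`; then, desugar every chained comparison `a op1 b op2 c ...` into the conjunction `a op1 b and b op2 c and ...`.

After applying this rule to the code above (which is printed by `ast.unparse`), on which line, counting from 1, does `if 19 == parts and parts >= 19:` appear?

17

Transformed code:
parts = (parts + parts) // (15 + 15)
parts = parts - (22 + 22)
delta = delta + delta - (delta + delta)
print(delta)
process(parts)
if delta <= delta and delta == delta:
    if 23 <= 35:
        parts = parts[parts]
        parts = parts // delta
    else:
        delta -= 24 % parts
    delta -= parts - parts
else:
    parts = 16
delta = parts - 6
delta *= emit(delta)
if 19 == parts and parts >= 19:
    if parts > delta:
        record(delta)
    else:
        delta = delta[delta]
else:
    parts -= delta - delta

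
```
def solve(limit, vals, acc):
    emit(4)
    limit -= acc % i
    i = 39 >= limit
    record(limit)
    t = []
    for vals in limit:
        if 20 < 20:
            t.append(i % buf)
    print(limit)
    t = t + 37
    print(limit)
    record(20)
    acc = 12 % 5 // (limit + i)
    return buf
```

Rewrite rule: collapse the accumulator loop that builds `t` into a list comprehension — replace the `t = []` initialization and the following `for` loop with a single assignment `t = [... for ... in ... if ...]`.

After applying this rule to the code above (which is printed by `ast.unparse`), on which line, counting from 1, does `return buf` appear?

Transformed code:
def solve(limit, vals, acc):
    emit(4)
    limit -= acc % i
    i = 39 >= limit
    record(limit)
    t = [i % buf for vals in limit if 20 < 20]
    print(limit)
    t = t + 37
    print(limit)
    record(20)
    acc = 12 % 5 // (limit + i)
    return buf

12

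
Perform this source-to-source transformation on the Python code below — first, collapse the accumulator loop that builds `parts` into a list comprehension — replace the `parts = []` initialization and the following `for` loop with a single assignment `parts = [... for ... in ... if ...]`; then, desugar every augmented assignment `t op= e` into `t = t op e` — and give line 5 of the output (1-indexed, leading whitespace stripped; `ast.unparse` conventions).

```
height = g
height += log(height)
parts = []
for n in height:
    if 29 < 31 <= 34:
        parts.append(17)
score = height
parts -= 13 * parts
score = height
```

Transformed code:
height = g
height = height + log(height)
parts = [17 for n in height if 29 < 31 <= 34]
score = height
parts = parts - 13 * parts
score = height

parts = parts - 13 * parts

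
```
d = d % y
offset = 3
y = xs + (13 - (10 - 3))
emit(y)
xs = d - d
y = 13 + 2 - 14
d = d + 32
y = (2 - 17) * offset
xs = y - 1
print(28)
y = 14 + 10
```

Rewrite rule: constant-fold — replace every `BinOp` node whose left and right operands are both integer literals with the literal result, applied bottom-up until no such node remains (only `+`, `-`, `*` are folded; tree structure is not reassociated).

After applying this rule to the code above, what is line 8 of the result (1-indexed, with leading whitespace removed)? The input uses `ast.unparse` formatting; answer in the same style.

y = -15 * offset

Transformed code:
d = d % y
offset = 3
y = xs + 6
emit(y)
xs = d - d
y = 1
d = d + 32
y = -15 * offset
xs = y - 1
print(28)
y = 24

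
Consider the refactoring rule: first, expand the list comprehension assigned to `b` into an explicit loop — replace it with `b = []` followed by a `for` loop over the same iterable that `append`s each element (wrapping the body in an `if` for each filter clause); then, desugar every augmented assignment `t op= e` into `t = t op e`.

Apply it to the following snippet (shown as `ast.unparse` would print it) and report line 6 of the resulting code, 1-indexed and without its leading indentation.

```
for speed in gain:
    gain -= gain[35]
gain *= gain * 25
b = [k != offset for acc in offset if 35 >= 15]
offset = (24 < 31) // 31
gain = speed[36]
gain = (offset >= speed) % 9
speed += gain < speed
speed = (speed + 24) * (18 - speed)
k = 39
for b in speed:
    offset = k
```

if 35 >= 15:

Transformed code:
for speed in gain:
    gain = gain - gain[35]
gain = gain * (gain * 25)
b = []
for acc in offset:
    if 35 >= 15:
        b.append(k != offset)
offset = (24 < 31) // 31
gain = speed[36]
gain = (offset >= speed) % 9
speed = speed + (gain < speed)
speed = (speed + 24) * (18 - speed)
k = 39
for b in speed:
    offset = k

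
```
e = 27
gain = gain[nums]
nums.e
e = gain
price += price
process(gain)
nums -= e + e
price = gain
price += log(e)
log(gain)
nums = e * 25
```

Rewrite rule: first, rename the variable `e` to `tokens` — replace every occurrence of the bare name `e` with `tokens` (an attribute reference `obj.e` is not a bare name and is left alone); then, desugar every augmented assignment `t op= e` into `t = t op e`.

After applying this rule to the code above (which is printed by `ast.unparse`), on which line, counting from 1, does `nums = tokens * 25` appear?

11

Transformed code:
tokens = 27
gain = gain[nums]
nums.e
tokens = gain
price = price + price
process(gain)
nums = nums - (tokens + tokens)
price = gain
price = price + log(tokens)
log(gain)
nums = tokens * 25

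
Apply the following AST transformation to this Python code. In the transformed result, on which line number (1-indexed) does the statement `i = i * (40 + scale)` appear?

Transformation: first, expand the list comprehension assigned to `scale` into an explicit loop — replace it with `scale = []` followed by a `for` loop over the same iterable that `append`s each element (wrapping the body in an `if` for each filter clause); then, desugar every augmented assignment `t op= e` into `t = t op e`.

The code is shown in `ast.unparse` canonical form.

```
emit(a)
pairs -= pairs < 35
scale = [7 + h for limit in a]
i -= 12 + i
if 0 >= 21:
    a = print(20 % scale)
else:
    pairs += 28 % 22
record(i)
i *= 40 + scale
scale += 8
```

Transformed code:
emit(a)
pairs = pairs - (pairs < 35)
scale = []
for limit in a:
    scale.append(7 + h)
i = i - (12 + i)
if 0 >= 21:
    a = print(20 % scale)
else:
    pairs = pairs + 28 % 22
record(i)
i = i * (40 + scale)
scale = scale + 8

12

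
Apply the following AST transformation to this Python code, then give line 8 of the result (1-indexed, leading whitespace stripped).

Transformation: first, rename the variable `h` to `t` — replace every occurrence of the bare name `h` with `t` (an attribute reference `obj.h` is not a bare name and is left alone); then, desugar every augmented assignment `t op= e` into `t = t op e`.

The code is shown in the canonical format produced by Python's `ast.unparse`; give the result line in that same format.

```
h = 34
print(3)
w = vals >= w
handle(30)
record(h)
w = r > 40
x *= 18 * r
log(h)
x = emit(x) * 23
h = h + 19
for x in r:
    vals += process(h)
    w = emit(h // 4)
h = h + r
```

log(t)

Transformed code:
t = 34
print(3)
w = vals >= w
handle(30)
record(t)
w = r > 40
x = x * (18 * r)
log(t)
x = emit(x) * 23
t = t + 19
for x in r:
    vals = vals + process(t)
    w = emit(t // 4)
t = t + r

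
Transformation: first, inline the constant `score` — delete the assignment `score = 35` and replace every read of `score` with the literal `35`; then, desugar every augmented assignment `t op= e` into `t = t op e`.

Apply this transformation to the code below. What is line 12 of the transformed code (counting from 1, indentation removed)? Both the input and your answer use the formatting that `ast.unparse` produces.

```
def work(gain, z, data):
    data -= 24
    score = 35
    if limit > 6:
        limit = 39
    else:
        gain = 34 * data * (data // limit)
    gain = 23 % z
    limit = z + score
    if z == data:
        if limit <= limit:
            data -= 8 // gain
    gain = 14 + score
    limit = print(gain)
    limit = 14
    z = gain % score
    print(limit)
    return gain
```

Transformed code:
def work(gain, z, data):
    data = data - 24
    if limit > 6:
        limit = 39
    else:
        gain = 34 * data * (data // limit)
    gain = 23 % z
    limit = z + 35
    if z == data:
        if limit <= limit:
            data = data - 8 // gain
    gain = 14 + 35
    limit = print(gain)
    limit = 14
    z = gain % 35
    print(limit)
    return gain

gain = 14 + 35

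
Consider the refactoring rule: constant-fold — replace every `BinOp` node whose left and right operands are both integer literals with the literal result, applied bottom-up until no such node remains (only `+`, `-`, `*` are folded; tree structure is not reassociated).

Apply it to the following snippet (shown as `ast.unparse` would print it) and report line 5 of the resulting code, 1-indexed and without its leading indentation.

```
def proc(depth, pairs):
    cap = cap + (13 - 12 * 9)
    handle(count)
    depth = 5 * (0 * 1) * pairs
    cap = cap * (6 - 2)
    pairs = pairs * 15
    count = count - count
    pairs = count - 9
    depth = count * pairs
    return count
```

Transformed code:
def proc(depth, pairs):
    cap = cap + -95
    handle(count)
    depth = 0 * pairs
    cap = cap * 4
    pairs = pairs * 15
    count = count - count
    pairs = count - 9
    depth = count * pairs
    return count

cap = cap * 4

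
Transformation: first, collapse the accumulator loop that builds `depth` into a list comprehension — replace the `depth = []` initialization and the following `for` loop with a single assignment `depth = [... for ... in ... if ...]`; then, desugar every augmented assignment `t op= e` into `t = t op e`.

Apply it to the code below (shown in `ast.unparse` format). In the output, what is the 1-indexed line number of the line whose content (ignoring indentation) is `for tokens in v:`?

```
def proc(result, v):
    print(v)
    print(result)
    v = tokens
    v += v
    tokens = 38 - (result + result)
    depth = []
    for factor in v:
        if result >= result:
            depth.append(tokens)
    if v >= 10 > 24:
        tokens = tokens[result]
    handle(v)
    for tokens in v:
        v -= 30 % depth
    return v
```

Transformed code:
def proc(result, v):
    print(v)
    print(result)
    v = tokens
    v = v + v
    tokens = 38 - (result + result)
    depth = [tokens for factor in v if result >= result]
    if v >= 10 > 24:
        tokens = tokens[result]
    handle(v)
    for tokens in v:
        v = v - 30 % depth
    return v

11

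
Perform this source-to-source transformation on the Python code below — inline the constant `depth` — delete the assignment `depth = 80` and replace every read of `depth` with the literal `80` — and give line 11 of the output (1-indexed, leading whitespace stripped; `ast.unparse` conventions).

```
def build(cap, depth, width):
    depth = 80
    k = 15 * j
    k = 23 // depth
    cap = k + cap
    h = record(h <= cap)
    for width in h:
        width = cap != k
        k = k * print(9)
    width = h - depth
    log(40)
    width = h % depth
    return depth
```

Transformed code:
def build(cap, depth, width):
    k = 15 * j
    k = 23 // 80
    cap = k + cap
    h = record(h <= cap)
    for width in h:
        width = cap != k
        k = k * print(9)
    width = h - 80
    log(40)
    width = h % 80
    return 80

width = h % 80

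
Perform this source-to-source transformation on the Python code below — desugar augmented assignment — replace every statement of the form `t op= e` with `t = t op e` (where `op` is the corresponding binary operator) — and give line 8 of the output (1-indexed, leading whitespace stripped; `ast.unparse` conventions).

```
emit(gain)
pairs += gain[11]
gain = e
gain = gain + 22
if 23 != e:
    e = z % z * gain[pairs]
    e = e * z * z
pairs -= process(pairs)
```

pairs = pairs - process(pairs)

Transformed code:
emit(gain)
pairs = pairs + gain[11]
gain = e
gain = gain + 22
if 23 != e:
    e = z % z * gain[pairs]
    e = e * z * z
pairs = pairs - process(pairs)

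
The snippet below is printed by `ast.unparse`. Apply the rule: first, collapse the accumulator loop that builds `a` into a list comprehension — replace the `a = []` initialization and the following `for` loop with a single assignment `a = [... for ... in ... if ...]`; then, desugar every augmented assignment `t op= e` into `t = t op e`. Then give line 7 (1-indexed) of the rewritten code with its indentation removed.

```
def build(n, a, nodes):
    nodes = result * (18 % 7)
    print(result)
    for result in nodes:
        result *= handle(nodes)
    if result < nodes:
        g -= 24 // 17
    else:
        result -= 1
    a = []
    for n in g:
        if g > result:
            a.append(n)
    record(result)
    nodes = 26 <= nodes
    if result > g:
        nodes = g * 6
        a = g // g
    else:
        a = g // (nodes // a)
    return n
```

g = g - 24 // 17

Transformed code:
def build(n, a, nodes):
    nodes = result * (18 % 7)
    print(result)
    for result in nodes:
        result = result * handle(nodes)
    if result < nodes:
        g = g - 24 // 17
    else:
        result = result - 1
    a = [n for n in g if g > result]
    record(result)
    nodes = 26 <= nodes
    if result > g:
        nodes = g * 6
        a = g // g
    else:
        a = g // (nodes // a)
    return n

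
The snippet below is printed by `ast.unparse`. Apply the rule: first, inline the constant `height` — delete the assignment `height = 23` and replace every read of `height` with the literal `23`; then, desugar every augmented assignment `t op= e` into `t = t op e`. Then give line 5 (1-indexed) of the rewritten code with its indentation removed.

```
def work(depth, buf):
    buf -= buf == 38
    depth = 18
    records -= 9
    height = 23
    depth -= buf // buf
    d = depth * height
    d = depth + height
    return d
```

Transformed code:
def work(depth, buf):
    buf = buf - (buf == 38)
    depth = 18
    records = records - 9
    depth = depth - buf // buf
    d = depth * 23
    d = depth + 23
    return d

depth = depth - buf // buf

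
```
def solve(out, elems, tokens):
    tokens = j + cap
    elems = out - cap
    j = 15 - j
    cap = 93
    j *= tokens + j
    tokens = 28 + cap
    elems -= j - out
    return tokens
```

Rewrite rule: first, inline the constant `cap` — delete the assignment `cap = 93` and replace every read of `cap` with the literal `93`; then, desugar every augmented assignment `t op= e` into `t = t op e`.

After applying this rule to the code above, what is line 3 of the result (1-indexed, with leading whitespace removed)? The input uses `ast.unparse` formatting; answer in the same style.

Transformed code:
def solve(out, elems, tokens):
    tokens = j + 93
    elems = out - 93
    j = 15 - j
    j = j * (tokens + j)
    tokens = 28 + 93
    elems = elems - (j - out)
    return tokens

elems = out - 93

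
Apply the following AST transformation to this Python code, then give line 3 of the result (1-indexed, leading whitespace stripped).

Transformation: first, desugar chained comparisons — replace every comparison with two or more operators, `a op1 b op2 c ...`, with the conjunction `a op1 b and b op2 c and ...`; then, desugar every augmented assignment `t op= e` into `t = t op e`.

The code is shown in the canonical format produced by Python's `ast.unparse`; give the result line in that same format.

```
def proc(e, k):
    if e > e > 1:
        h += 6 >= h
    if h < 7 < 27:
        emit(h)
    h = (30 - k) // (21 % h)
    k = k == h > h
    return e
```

Transformed code:
def proc(e, k):
    if e > e and e > 1:
        h = h + (6 >= h)
    if h < 7 and 7 < 27:
        emit(h)
    h = (30 - k) // (21 % h)
    k = k == h and h > h
    return e

h = h + (6 >= h)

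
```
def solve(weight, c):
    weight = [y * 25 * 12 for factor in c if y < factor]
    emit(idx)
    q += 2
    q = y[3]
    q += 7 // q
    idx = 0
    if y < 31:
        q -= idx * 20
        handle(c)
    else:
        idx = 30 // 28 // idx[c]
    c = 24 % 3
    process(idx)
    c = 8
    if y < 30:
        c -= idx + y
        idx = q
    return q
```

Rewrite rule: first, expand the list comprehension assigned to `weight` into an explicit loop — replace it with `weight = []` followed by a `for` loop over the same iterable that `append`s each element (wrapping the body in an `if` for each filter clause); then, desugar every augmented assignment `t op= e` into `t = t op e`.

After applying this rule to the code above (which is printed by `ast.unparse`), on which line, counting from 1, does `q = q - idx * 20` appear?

12

Transformed code:
def solve(weight, c):
    weight = []
    for factor in c:
        if y < factor:
            weight.append(y * 25 * 12)
    emit(idx)
    q = q + 2
    q = y[3]
    q = q + 7 // q
    idx = 0
    if y < 31:
        q = q - idx * 20
        handle(c)
    else:
        idx = 30 // 28 // idx[c]
    c = 24 % 3
    process(idx)
    c = 8
    if y < 30:
        c = c - (idx + y)
        idx = q
    return q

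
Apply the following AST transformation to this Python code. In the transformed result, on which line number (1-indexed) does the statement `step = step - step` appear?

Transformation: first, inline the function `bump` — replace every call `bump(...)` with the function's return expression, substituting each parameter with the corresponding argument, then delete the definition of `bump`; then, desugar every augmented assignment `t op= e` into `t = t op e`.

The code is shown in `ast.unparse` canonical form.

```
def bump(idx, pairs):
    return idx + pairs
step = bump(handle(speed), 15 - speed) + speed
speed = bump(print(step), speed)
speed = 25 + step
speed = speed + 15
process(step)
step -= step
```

6

Transformed code:
step = handle(speed) + (15 - speed) + speed
speed = print(step) + speed
speed = 25 + step
speed = speed + 15
process(step)
step = step - step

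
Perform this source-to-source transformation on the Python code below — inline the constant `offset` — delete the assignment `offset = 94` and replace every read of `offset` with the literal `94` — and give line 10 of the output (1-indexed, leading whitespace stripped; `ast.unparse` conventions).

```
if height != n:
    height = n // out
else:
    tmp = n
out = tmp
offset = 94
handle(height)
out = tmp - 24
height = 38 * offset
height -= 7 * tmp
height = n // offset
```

Transformed code:
if height != n:
    height = n // out
else:
    tmp = n
out = tmp
handle(height)
out = tmp - 24
height = 38 * 94
height -= 7 * tmp
height = n // 94

height = n // 94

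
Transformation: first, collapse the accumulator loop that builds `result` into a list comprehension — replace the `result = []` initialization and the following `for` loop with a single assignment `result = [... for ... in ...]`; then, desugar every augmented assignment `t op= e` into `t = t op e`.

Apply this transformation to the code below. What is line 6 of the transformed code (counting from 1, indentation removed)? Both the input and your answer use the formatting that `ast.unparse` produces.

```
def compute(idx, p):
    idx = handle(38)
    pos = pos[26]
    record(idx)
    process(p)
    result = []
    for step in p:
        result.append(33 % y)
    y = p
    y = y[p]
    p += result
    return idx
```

Transformed code:
def compute(idx, p):
    idx = handle(38)
    pos = pos[26]
    record(idx)
    process(p)
    result = [33 % y for step in p]
    y = p
    y = y[p]
    p = p + result
    return idx

result = [33 % y for step in p]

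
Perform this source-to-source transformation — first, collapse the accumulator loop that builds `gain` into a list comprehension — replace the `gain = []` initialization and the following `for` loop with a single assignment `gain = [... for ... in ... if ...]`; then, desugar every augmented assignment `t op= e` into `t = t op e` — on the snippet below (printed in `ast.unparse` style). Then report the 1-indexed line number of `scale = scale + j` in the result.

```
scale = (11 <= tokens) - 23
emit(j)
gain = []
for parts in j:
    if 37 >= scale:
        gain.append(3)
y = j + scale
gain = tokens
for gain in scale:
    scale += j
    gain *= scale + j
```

7

Transformed code:
scale = (11 <= tokens) - 23
emit(j)
gain = [3 for parts in j if 37 >= scale]
y = j + scale
gain = tokens
for gain in scale:
    scale = scale + j
    gain = gain * (scale + j)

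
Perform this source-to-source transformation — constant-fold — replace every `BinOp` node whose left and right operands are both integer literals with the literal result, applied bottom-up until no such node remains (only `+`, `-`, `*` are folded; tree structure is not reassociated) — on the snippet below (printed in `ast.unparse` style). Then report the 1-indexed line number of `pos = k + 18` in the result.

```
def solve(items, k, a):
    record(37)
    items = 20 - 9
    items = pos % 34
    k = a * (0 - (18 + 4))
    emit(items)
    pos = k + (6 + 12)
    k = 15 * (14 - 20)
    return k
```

7

Transformed code:
def solve(items, k, a):
    record(37)
    items = 11
    items = pos % 34
    k = a * -22
    emit(items)
    pos = k + 18
    k = -90
    return k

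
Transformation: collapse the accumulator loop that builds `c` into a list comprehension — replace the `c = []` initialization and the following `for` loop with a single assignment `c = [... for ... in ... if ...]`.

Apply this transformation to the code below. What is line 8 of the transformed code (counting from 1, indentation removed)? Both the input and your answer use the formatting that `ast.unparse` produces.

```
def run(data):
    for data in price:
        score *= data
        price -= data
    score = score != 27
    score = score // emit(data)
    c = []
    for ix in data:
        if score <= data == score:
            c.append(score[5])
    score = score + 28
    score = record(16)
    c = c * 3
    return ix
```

Transformed code:
def run(data):
    for data in price:
        score *= data
        price -= data
    score = score != 27
    score = score // emit(data)
    c = [score[5] for ix in data if score <= data == score]
    score = score + 28
    score = record(16)
    c = c * 3
    return ix

score = score + 28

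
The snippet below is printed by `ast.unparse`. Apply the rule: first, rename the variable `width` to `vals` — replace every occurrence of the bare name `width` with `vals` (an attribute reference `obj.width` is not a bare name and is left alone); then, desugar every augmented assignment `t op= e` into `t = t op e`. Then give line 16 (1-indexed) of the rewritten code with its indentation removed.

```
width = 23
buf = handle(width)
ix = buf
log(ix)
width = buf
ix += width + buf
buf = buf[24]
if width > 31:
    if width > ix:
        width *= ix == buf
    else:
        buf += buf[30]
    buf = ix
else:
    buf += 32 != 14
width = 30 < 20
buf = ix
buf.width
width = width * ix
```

vals = 30 < 20

Transformed code:
vals = 23
buf = handle(vals)
ix = buf
log(ix)
vals = buf
ix = ix + (vals + buf)
buf = buf[24]
if vals > 31:
    if vals > ix:
        vals = vals * (ix == buf)
    else:
        buf = buf + buf[30]
    buf = ix
else:
    buf = buf + (32 != 14)
vals = 30 < 20
buf = ix
buf.width
vals = vals * ix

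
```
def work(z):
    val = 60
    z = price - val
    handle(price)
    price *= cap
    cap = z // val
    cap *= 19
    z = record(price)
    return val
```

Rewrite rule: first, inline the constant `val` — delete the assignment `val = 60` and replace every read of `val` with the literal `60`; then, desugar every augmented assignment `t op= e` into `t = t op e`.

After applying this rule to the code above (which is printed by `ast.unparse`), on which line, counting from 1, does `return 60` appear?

Transformed code:
def work(z):
    z = price - 60
    handle(price)
    price = price * cap
    cap = z // 60
    cap = cap * 19
    z = record(price)
    return 60

8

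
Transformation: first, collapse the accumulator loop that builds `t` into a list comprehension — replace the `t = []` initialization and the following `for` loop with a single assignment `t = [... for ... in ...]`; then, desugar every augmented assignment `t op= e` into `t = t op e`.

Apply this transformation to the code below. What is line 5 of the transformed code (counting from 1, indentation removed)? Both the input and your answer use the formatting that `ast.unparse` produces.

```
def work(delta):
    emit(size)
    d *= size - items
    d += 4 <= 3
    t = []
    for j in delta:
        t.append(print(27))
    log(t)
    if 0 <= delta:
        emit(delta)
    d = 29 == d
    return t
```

t = [print(27) for j in delta]

Transformed code:
def work(delta):
    emit(size)
    d = d * (size - items)
    d = d + (4 <= 3)
    t = [print(27) for j in delta]
    log(t)
    if 0 <= delta:
        emit(delta)
    d = 29 == d
    return t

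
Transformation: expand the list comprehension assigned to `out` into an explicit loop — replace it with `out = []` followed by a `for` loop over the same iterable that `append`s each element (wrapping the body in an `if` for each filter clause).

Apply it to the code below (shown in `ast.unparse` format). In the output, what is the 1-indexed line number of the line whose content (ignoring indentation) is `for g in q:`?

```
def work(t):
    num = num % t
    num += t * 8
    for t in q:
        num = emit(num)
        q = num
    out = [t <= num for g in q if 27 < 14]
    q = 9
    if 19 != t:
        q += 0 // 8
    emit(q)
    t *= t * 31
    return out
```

8

Transformed code:
def work(t):
    num = num % t
    num += t * 8
    for t in q:
        num = emit(num)
        q = num
    out = []
    for g in q:
        if 27 < 14:
            out.append(t <= num)
    q = 9
    if 19 != t:
        q += 0 // 8
    emit(q)
    t *= t * 31
    return out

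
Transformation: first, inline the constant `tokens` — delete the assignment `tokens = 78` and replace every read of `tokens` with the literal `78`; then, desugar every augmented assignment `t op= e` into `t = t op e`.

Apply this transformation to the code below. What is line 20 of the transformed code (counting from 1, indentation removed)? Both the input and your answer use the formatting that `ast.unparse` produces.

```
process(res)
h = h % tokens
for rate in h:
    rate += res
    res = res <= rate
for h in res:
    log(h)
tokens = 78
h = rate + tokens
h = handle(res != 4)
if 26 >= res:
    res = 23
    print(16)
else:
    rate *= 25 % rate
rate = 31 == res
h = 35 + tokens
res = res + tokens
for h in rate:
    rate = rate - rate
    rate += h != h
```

Transformed code:
process(res)
h = h % 78
for rate in h:
    rate = rate + res
    res = res <= rate
for h in res:
    log(h)
h = rate + 78
h = handle(res != 4)
if 26 >= res:
    res = 23
    print(16)
else:
    rate = rate * (25 % rate)
rate = 31 == res
h = 35 + 78
res = res + 78
for h in rate:
    rate = rate - rate
    rate = rate + (h != h)

rate = rate + (h != h)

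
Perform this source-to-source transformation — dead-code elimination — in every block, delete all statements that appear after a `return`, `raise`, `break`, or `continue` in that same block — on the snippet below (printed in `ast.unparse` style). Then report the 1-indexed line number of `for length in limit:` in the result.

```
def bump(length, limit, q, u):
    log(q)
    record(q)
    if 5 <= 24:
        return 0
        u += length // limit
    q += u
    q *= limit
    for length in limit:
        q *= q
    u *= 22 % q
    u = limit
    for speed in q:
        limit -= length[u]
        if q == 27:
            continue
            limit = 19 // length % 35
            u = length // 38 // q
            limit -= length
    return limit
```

Transformed code:
def bump(length, limit, q, u):
    log(q)
    record(q)
    if 5 <= 24:
        return 0
    q += u
    q *= limit
    for length in limit:
        q *= q
    u *= 22 % q
    u = limit
    for speed in q:
        limit -= length[u]
        if q == 27:
            continue
    return limit

8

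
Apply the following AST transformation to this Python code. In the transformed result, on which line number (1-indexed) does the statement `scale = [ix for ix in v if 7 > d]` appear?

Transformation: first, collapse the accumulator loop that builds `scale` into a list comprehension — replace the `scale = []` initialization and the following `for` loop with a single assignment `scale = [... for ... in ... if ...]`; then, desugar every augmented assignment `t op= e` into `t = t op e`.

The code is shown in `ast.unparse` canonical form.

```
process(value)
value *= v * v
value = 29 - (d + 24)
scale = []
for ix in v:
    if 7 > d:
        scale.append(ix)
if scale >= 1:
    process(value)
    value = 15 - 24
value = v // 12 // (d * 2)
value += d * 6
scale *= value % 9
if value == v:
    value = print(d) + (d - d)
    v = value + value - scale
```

Transformed code:
process(value)
value = value * (v * v)
value = 29 - (d + 24)
scale = [ix for ix in v if 7 > d]
if scale >= 1:
    process(value)
    value = 15 - 24
value = v // 12 // (d * 2)
value = value + d * 6
scale = scale * (value % 9)
if value == v:
    value = print(d) + (d - d)
    v = value + value - scale

4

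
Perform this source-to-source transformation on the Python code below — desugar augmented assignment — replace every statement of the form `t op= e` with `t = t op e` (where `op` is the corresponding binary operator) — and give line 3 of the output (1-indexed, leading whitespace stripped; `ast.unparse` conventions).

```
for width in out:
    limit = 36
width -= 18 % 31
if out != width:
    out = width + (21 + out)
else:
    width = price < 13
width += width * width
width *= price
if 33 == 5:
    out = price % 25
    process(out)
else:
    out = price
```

Transformed code:
for width in out:
    limit = 36
width = width - 18 % 31
if out != width:
    out = width + (21 + out)
else:
    width = price < 13
width = width + width * width
width = width * price
if 33 == 5:
    out = price % 25
    process(out)
else:
    out = price

width = width - 18 % 31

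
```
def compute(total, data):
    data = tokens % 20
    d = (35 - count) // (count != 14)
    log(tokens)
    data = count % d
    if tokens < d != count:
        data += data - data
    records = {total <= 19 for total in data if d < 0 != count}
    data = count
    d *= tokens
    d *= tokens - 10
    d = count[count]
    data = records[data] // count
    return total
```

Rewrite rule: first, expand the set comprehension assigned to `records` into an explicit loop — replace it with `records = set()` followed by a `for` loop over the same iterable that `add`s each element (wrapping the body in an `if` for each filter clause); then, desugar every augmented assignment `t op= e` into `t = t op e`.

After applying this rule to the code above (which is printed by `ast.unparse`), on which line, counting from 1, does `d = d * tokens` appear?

Transformed code:
def compute(total, data):
    data = tokens % 20
    d = (35 - count) // (count != 14)
    log(tokens)
    data = count % d
    if tokens < d != count:
        data = data + (data - data)
    records = set()
    for total in data:
        if d < 0 != count:
            records.add(total <= 19)
    data = count
    d = d * tokens
    d = d * (tokens - 10)
    d = count[count]
    data = records[data] // count
    return total

13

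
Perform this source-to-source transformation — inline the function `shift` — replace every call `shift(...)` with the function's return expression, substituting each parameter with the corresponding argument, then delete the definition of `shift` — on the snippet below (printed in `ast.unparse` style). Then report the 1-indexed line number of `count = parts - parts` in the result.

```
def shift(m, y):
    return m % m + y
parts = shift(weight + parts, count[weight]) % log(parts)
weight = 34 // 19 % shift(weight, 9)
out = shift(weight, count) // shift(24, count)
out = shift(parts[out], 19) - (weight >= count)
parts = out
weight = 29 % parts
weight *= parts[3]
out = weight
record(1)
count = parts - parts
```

10

Transformed code:
parts = ((weight + parts) % (weight + parts) + count[weight]) % log(parts)
weight = 34 // 19 % (weight % weight + 9)
out = (weight % weight + count) // (24 % 24 + count)
out = parts[out] % parts[out] + 19 - (weight >= count)
parts = out
weight = 29 % parts
weight *= parts[3]
out = weight
record(1)
count = parts - parts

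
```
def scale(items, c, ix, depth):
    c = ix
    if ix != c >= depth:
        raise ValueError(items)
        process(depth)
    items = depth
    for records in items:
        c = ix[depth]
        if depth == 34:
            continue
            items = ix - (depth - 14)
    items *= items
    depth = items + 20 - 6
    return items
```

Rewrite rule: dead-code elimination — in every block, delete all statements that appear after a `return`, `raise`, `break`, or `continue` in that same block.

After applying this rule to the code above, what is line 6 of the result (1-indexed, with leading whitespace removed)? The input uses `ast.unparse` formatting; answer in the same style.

Transformed code:
def scale(items, c, ix, depth):
    c = ix
    if ix != c >= depth:
        raise ValueError(items)
    items = depth
    for records in items:
        c = ix[depth]
        if depth == 34:
            continue
    items *= items
    depth = items + 20 - 6
    return items

for records in items:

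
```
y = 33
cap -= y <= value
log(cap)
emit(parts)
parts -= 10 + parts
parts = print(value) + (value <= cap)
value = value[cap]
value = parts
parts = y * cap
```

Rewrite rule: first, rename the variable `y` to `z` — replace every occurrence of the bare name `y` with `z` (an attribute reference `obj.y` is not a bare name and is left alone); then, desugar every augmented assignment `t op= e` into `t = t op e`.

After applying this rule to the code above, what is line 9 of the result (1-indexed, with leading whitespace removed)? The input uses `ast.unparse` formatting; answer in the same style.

parts = z * cap

Transformed code:
z = 33
cap = cap - (z <= value)
log(cap)
emit(parts)
parts = parts - (10 + parts)
parts = print(value) + (value <= cap)
value = value[cap]
value = parts
parts = z * cap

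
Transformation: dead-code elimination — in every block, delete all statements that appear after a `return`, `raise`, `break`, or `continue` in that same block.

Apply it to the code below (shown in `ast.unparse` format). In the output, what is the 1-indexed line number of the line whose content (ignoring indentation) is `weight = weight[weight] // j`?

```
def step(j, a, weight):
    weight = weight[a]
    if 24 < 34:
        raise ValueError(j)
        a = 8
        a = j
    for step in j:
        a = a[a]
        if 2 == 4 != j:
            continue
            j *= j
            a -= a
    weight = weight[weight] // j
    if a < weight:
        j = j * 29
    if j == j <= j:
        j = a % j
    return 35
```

Transformed code:
def step(j, a, weight):
    weight = weight[a]
    if 24 < 34:
        raise ValueError(j)
    for step in j:
        a = a[a]
        if 2 == 4 != j:
            continue
    weight = weight[weight] // j
    if a < weight:
        j = j * 29
    if j == j <= j:
        j = a % j
    return 35

9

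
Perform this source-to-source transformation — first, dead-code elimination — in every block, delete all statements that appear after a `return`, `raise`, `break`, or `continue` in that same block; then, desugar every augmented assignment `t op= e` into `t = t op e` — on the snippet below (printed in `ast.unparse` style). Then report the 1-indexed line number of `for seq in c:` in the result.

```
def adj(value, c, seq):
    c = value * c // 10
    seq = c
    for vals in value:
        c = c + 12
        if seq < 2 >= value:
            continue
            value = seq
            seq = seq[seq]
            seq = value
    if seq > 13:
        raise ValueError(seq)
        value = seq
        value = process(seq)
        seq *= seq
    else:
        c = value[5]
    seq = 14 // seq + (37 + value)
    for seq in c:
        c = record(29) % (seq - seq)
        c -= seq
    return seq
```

13

Transformed code:
def adj(value, c, seq):
    c = value * c // 10
    seq = c
    for vals in value:
        c = c + 12
        if seq < 2 >= value:
            continue
    if seq > 13:
        raise ValueError(seq)
    else:
        c = value[5]
    seq = 14 // seq + (37 + value)
    for seq in c:
        c = record(29) % (seq - seq)
        c = c - seq
    return seq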